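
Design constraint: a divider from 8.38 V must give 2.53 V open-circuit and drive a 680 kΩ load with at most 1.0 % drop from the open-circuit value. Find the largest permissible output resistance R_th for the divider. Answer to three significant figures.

R_th ≤ 6.87 kΩ

Loading drop = R_th/(R_th + R_L) ≤ 0.0100, so R_th ≤ R_L · ε/(1−ε) = 680 kΩ × 0.0100/0.9900 = 6.87 kΩ.
(Any R1, R2 with R2/(R1+R2) = 0.302 and R1‖R2 ≤ 6.87 kΩ will meet the spec.)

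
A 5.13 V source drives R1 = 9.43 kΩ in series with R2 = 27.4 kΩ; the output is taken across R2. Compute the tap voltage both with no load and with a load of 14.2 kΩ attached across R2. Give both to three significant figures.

Open-circuit: V = 5.13 × 27.4/(9.43 + 27.4) = 3.82 V.
With the load, R2 becomes R2‖R_L = 9.353 kΩ, so V = 5.13 × 9.353/18.78 = 2.55 V.

Unloaded: 3.82 V; loaded: 2.55 V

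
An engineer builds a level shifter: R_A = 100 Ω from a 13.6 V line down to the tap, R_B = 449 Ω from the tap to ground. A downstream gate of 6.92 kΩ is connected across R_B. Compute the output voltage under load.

The load sits in parallel with R_B: R_B‖R_L = (449 × 6920) / (449 + 6920) = 421.6 Ω.
V_out = 13.6 × 421.6 / (100 + 421.6) = 13.6 × 421.6/521.6 = 11.0 V.

V_out ≈ 11.0 V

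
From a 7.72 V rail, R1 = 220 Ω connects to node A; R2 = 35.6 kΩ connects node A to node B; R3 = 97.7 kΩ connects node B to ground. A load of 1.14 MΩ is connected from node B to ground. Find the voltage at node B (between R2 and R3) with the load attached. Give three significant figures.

V ≈ 5.52 V

At node B, R3 is in parallel with the load: R3‖R_L = 89990 Ω.
Below node A the resistance is R2 + (R3‖R_L) = 125600 Ω, so V_A = 7.72 × 125600/125800 = 7.707 V.
Then V_B = V_A × (R3‖R_L)/(R2 + R3‖R_L) = 7.707 × 89990/125600 = 5.52 V.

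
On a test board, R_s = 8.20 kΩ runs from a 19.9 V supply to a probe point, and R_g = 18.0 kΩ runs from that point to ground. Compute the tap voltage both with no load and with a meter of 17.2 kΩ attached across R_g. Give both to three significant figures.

Open-circuit: V = 19.9 × 18.0/(8.20 + 18.0) = 13.7 V.
With the load, R_g becomes R_g‖R_L = 8.795 kΩ, so V = 19.9 × 8.795/17.00 = 10.3 V.

Unloaded: 13.7 V; loaded: 10.3 V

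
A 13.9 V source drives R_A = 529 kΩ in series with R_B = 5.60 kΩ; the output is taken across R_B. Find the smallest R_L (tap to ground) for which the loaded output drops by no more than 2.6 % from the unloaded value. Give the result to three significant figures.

Output resistance R_th = R_A‖R_B = (529 × 5.60)/534.6 = 5.541 kΩ.
The fractional drop is R_th/(R_th + R_L); requiring this ≤ 0.0260 gives R_L ≥ R_th(1/0.0260 − 1) = 5.541 × 37.46 = 208 kΩ.

R_L(min) ≈ 208 kΩ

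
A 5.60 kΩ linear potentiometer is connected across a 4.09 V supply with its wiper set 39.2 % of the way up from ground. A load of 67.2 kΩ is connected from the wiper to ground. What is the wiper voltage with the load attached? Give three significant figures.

The wiper splits the pot into (1−α)R = 3.405 kΩ above and αR = 2.195 kΩ below.
Lower section ‖ load = 2.126 kΩ.
V_wiper = 4.09 × 2.126/(3.405 + 2.126) = 1.57 V.

V ≈ 1.57 V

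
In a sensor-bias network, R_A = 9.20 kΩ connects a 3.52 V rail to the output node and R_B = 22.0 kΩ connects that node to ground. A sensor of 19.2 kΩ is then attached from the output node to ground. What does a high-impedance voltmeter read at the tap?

V_out ≈ 1.86 V

The load sits in parallel with R_B: R_B‖R_L = (22.0 × 19.2) / (22.0 + 19.2) = 10.25 kΩ.
V_out = 3.52 × 10.25 / (9.20 + 10.25) = 3.52 × 10.25/19.45 = 1.86 V.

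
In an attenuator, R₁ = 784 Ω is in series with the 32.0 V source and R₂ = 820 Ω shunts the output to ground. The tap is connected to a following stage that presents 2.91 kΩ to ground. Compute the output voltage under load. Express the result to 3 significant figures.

V_out ≈ 14.4 V

The load sits in parallel with R₂: R₂‖R_L = (820 × 2910) / (820 + 2910) = 639.7 Ω.
V_out = 32.0 × 639.7 / (784 + 639.7) = 32.0 × 639.7/1424 = 14.4 V.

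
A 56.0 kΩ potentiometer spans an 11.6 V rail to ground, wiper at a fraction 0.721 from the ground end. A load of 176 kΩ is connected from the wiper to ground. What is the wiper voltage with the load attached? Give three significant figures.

The wiper splits the pot into (1−α)R = 15.62 kΩ above and αR = 40.38 kΩ below.
Lower section ‖ load = 32.84 kΩ.
V_wiper = 11.6 × 32.84/(15.62 + 32.84) = 7.86 V.

V ≈ 7.86 V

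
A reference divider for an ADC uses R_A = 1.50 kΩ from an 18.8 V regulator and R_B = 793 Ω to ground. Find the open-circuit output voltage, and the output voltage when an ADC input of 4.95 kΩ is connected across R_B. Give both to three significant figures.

Unloaded: 6.50 V; loaded: 5.88 V

Open-circuit: V = 18.8 × 793/(1500 + 793) = 6.50 V.
With the load, R_B becomes R_B‖R_L = 683.5 Ω, so V = 18.8 × 683.5/2184 = 5.88 V.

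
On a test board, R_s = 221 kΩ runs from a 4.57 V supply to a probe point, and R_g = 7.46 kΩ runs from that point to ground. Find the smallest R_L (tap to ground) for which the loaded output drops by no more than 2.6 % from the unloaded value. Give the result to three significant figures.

R_L(min) ≈ 270 kΩ

Output resistance R_th = R_s‖R_g = (221 × 7.46)/228.5 = 7.216 kΩ.
The fractional drop is R_th/(R_th + R_L); requiring this ≤ 0.0260 gives R_L ≥ R_th(1/0.0260 − 1) = 7.216 × 37.46 = 270 kΩ.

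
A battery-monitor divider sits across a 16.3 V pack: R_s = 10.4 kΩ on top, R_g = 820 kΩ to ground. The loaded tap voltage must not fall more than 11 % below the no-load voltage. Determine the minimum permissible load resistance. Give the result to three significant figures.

Output resistance R_th = R_s‖R_g = (10.4 × 820)/830.4 = 10.27 kΩ.
The fractional drop is R_th/(R_th + R_L); requiring this ≤ 0.110 gives R_L ≥ R_th(1/0.110 − 1) = 10.27 × 8.091 = 83.1 kΩ.

R_L(min) ≈ 83.1 kΩ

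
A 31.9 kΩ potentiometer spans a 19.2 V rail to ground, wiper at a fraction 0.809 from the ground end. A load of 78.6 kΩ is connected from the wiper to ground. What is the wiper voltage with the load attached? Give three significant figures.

The wiper splits the pot into (1−α)R = 6.093 kΩ above and αR = 25.81 kΩ below.
Lower section ‖ load = 19.43 kΩ.
V_wiper = 19.2 × 19.43/(6.093 + 19.43) = 14.6 V.

V ≈ 14.6 V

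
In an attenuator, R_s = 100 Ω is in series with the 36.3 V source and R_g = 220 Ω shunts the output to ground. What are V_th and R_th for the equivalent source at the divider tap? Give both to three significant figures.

V_th = 25.0 V, R_th = 68.8 Ω

V_th is the open-circuit tap voltage: 36.3 × 220/(100 + 220) = 25.0 V.
With the supply zeroed, R_s and R_g appear in parallel from the tap: R_th = R_s‖R_g = (100 × 220)/320.0 = 68.8 Ω.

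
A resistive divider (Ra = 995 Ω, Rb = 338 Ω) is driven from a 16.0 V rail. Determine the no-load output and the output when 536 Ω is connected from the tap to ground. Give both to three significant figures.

Unloaded: 4.06 V; loaded: 2.76 V

Open-circuit: V = 16.0 × 338/(995 + 338) = 4.06 V.
With the load, Rb becomes Rb‖R_L = 207.3 Ω, so V = 16.0 × 207.3/1202 = 2.76 V.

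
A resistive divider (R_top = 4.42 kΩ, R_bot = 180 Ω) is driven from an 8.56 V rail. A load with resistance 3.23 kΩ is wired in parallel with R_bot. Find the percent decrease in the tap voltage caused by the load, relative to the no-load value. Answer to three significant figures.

5.08 %

The divider's output (Thévenin) resistance is R_top‖R_bot = 173.0 Ω.
Fractional drop under load = R_th/(R_th + R_L) = 173.0 / (173.0 + 3230) = 0.05083.
So the output falls by 5.08 %.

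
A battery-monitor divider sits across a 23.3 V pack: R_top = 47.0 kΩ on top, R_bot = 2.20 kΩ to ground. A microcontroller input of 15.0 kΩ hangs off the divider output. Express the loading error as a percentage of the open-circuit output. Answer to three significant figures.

12.3 %

Unloaded V = 23.3 × 2.20/49.20 = 1.0419 V.
Loaded: R_bot‖R_L = 1.919 kΩ, giving V = 23.3 × 1.919/48.92 = 0.91383 V.
Drop = (1.0419 − 0.91383) / 1.0419 = 12.3 %.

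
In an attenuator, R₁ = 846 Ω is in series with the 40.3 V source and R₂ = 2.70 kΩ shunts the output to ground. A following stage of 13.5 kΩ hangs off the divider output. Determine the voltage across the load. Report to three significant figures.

The load sits in parallel with R₂: R₂‖R_L = (2700 × 13500) / (2700 + 13500) = 2250 Ω.
V_out = 40.3 × 2250 / (846 + 2250) = 40.3 × 2250/3096 = 29.3 V.

V_out ≈ 29.3 V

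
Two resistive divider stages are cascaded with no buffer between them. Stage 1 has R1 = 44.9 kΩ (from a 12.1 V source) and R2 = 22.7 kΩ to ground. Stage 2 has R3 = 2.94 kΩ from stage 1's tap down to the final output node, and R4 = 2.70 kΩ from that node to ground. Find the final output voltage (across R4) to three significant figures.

V_out ≈ 0.530 V

Stage 2 presents R3+R4 = 5.640 kΩ as a load on stage 1's tap.
Stage 1's lower leg becomes R2‖(R3+R4) = 4.518 kΩ, so V_mid = 12.1 × 4.518/49.42 = 1.106 V.
Stage 2 is itself unloaded: V_out = V_mid × R4/(R3+R4) = 1.106 × 2.70/5.640 = 0.530 V.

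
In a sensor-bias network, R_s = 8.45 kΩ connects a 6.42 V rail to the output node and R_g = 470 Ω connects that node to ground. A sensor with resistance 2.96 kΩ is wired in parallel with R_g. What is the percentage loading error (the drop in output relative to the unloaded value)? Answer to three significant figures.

13.1 %

The divider's output (Thévenin) resistance is R_s‖R_g = 445.2 Ω.
Fractional drop under load = R_th/(R_th + R_L) = 445.2 / (445.2 + 2960) = 0.1308.
So the output falls by 13.1 %.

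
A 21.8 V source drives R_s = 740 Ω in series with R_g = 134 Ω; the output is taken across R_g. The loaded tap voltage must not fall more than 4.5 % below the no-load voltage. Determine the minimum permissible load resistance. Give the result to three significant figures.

Output resistance R_th = R_s‖R_g = (740 × 134)/874.0 = 113.5 Ω.
The fractional drop is R_th/(R_th + R_L); requiring this ≤ 0.0450 gives R_L ≥ R_th(1/0.0450 − 1) = 113.5 × 21.22 = 2.41 kΩ.

R_L(min) ≈ 2.41 kΩ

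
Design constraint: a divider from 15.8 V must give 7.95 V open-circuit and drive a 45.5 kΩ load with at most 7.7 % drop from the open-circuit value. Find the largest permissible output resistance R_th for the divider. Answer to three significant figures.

Loading drop = R_th/(R_th + R_L) ≤ 0.0770, so R_th ≤ R_L · ε/(1−ε) = 45.5 kΩ × 0.0770/0.9230 = 3.80 kΩ.
(Any R1, R2 with R2/(R1+R2) = 0.503 and R1‖R2 ≤ 3.80 kΩ will meet the spec.)

R_th ≤ 3.80 kΩ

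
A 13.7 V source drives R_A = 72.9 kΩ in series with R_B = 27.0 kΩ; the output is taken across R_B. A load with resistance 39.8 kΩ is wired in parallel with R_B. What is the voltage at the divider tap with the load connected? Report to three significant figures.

V_out ≈ 2.48 V

The load sits in parallel with R_B: R_B‖R_L = (27.0 × 39.8) / (27.0 + 39.8) = 16.09 kΩ.
V_out = 13.7 × 16.09 / (72.9 + 16.09) = 13.7 × 16.09/88.99 = 2.48 V.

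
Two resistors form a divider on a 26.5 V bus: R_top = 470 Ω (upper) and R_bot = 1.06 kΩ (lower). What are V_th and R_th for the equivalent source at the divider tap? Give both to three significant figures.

V_th = 18.4 V, R_th = 326 Ω

V_th is the open-circuit tap voltage: 26.5 × 1060/(470 + 1060) = 18.4 V.
With the supply zeroed, R_top and R_bot appear in parallel from the tap: R_th = R_top‖R_bot = (470 × 1060)/1530 = 326 Ω.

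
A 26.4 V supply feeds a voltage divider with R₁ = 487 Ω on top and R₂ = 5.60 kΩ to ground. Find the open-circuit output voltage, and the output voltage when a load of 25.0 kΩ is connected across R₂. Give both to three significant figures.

Open-circuit: V = 26.4 × 5600/(487 + 5600) = 24.3 V.
With the load, R₂ becomes R₂‖R_L = 4575 Ω, so V = 26.4 × 4575/5062 = 23.9 V.

Unloaded: 24.3 V; loaded: 23.9 V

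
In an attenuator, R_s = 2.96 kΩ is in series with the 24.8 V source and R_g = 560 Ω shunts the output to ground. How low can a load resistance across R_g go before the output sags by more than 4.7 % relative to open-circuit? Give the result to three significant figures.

Output resistance R_th = R_s‖R_g = (2960 × 560)/3520 = 470.9 Ω.
The fractional drop is R_th/(R_th + R_L); requiring this ≤ 0.0470 gives R_L ≥ R_th(1/0.0470 − 1) = 470.9 × 20.28 = 9.55 kΩ.

R_L(min) ≈ 9.55 kΩ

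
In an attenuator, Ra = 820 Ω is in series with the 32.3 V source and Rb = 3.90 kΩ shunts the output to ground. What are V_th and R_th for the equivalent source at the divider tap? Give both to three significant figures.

V_th is the open-circuit tap voltage: 32.3 × 3900/(820 + 3900) = 26.7 V.
With the supply zeroed, Ra and Rb appear in parallel from the tap: R_th = Ra‖Rb = (820 × 3900)/4720 = 678 Ω.

V_th = 26.7 V, R_th = 678 Ω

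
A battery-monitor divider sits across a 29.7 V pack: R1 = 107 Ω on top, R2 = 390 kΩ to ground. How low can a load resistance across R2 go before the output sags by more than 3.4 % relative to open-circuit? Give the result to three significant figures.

R_L(min) ≈ 3.04 kΩ

Output resistance R_th = R1‖R2 = (107 × 390000)/390100 = 107.0 Ω.
The fractional drop is R_th/(R_th + R_L); requiring this ≤ 0.0340 gives R_L ≥ R_th(1/0.0340 − 1) = 107.0 × 28.41 = 3.04 kΩ.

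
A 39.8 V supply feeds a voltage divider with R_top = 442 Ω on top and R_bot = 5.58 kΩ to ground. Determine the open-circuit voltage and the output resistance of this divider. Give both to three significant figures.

V_th is the open-circuit tap voltage: 39.8 × 5580/(442 + 5580) = 36.9 V.
With the supply zeroed, R_top and R_bot appear in parallel from the tap: R_th = R_top‖R_bot = (442 × 5580)/6022 = 410 Ω.

V_th = 36.9 V, R_th = 410 Ω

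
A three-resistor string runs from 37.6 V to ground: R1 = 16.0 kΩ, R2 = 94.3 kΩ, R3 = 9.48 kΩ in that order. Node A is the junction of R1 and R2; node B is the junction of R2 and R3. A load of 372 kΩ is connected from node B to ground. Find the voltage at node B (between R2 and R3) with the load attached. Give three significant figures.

At node B, R3 is in parallel with the load: R3‖R_L = 9.244 kΩ.
Below node A the resistance is R2 + (R3‖R_L) = 103.5 kΩ, so V_A = 37.6 × 103.5/119.5 = 32.57 V.
Then V_B = V_A × (R3‖R_L)/(R2 + R3‖R_L) = 32.57 × 9.244/103.5 = 2.91 V.

V ≈ 2.91 V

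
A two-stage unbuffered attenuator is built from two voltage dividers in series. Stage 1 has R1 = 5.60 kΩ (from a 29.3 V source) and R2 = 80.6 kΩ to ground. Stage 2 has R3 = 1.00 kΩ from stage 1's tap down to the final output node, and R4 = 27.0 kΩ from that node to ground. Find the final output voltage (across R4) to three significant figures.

V_out ≈ 22.3 V

Stage 2 presents R3+R4 = 28.00 kΩ as a load on stage 1's tap.
Stage 1's lower leg becomes R2‖(R3+R4) = 20.78 kΩ, so V_mid = 29.3 × 20.78/26.38 = 23.08 V.
Stage 2 is itself unloaded: V_out = V_mid × R4/(R3+R4) = 23.08 × 27.0/28.00 = 22.3 V.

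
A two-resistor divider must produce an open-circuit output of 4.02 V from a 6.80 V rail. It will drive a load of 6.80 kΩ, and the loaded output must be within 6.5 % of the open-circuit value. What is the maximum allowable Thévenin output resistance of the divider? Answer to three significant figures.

R_th ≤ 473 Ω

Loading drop = R_th/(R_th + R_L) ≤ 0.0650, so R_th ≤ R_L · ε/(1−ε) = 6.80 kΩ × 0.0650/0.9350 = 473 Ω.
(Any R1, R2 with R2/(R1+R2) = 0.591 and R1‖R2 ≤ 473 Ω will meet the spec.)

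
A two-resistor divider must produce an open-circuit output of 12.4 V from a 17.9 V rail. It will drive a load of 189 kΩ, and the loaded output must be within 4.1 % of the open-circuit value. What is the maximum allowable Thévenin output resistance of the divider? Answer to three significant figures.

R_th ≤ 8.08 kΩ

Loading drop = R_th/(R_th + R_L) ≤ 0.0410, so R_th ≤ R_L · ε/(1−ε) = 189 kΩ × 0.0410/0.9590 = 8.08 kΩ.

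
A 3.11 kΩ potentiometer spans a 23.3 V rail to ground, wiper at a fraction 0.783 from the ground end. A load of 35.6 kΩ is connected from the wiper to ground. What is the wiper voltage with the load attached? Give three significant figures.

The wiper splits the pot into (1−α)R = 674.9 Ω above and αR = 2435 Ω below.
Lower section ‖ load = 2279 Ω.
V_wiper = 23.3 × 2279/(674.9 + 2279) = 18.0 V.

V ≈ 18.0 V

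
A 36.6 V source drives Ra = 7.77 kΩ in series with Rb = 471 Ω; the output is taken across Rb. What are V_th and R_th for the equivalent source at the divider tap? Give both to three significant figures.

V_th is the open-circuit tap voltage: 36.6 × 471/(7770 + 471) = 2.09 V.
With the supply zeroed, Ra and Rb appear in parallel from the tap: R_th = Ra‖Rb = (7770 × 471)/8241 = 444 Ω.

V_th = 2.09 V, R_th = 444 Ω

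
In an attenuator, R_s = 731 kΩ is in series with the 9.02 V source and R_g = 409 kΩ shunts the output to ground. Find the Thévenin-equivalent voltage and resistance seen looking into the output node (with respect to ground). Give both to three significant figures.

V_th = 3.24 V, R_th = 262 kΩ

V_th is the open-circuit tap voltage: 9.02 × 409/(731 + 409) = 3.24 V.
With the supply zeroed, R_s and R_g appear in parallel from the tap: R_th = R_s‖R_g = (731 × 409)/1140 = 262 kΩ.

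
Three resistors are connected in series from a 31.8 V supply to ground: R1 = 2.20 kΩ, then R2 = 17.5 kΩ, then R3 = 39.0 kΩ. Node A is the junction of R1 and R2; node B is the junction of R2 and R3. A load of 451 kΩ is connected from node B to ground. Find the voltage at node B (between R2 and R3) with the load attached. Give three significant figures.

V ≈ 20.5 V

At node B, R3 is in parallel with the load: R3‖R_L = 35.90 kΩ.
Below node A the resistance is R2 + (R3‖R_L) = 53.40 kΩ, so V_A = 31.8 × 53.40/55.60 = 30.54 V.
Then V_B = V_A × (R3‖R_L)/(R2 + R3‖R_L) = 30.54 × 35.90/53.40 = 20.5 V.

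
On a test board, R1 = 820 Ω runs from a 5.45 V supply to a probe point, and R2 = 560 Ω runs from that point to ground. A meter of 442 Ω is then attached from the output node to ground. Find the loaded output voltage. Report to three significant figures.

V_out ≈ 1.26 V

The load sits in parallel with R2: R2‖R_L = (560 × 442) / (560 + 442) = 247.0 Ω.
V_out = 5.45 × 247.0 / (820 + 247.0) = 5.45 × 247.0/1067 = 1.26 V.
(Unloaded it would have been 2.21 V.)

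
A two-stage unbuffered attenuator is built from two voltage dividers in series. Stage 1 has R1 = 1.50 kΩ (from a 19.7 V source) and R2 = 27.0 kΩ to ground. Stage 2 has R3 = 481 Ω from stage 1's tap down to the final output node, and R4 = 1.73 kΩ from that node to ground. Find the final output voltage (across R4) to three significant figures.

V_out ≈ 8.89 V

Stage 2 presents R3+R4 = 2211 Ω as a load on stage 1's tap.
Stage 1's lower leg becomes R2‖(R3+R4) = 2044 Ω, so V_mid = 19.7 × 2044/3544 = 11.36 V.
Stage 2 is itself unloaded: V_out = V_mid × R4/(R3+R4) = 11.36 × 1730/2211 = 8.89 V.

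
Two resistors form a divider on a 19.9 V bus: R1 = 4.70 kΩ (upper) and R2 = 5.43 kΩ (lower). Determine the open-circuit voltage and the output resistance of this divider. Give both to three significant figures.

V_th is the open-circuit tap voltage: 19.9 × 5.43/(4.70 + 5.43) = 10.7 V.
With the supply zeroed, R1 and R2 appear in parallel from the tap: R_th = R1‖R2 = (4.70 × 5.43)/10.13 = 2.52 kΩ.

V_th = 10.7 V, R_th = 2.52 kΩ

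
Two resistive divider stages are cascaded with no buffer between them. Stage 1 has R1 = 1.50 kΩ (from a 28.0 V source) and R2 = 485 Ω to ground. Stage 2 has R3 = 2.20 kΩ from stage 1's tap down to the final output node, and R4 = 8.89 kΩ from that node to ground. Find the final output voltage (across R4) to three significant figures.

V_out ≈ 5.31 V

Stage 2 presents R3+R4 = 11090 Ω as a load on stage 1's tap.
Stage 1's lower leg becomes R2‖(R3+R4) = 464.7 Ω, so V_mid = 28.0 × 464.7/1965 = 6.622 V.
Stage 2 is itself unloaded: V_out = V_mid × R4/(R3+R4) = 6.622 × 8890/11090 = 5.31 V.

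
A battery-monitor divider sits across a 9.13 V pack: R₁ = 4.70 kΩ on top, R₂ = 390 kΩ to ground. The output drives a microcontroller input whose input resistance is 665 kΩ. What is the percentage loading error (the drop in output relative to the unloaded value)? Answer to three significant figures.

The divider's output (Thévenin) resistance is R₁‖R₂ = 4.644 kΩ.
Fractional drop under load = R_th/(R_th + R_L) = 4.644 / (4.644 + 665) = 0.006935.
So the output falls by 0.694 %.

0.694 %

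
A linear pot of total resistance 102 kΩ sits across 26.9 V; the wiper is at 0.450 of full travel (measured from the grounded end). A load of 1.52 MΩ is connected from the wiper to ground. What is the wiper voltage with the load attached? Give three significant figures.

The wiper splits the pot into (1−α)R = 56.10 kΩ above and αR = 45.90 kΩ below.
Lower section ‖ load = 44.55 kΩ.
V_wiper = 26.9 × 44.55/(56.10 + 44.55) = 11.9 V.

V ≈ 11.9 V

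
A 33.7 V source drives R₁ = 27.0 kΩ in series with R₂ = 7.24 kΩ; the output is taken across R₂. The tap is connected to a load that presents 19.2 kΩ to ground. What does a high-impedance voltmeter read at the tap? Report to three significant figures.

The load sits in parallel with R₂: R₂‖R_L = (7.24 × 19.2) / (7.24 + 19.2) = 5.257 kΩ.
V_out = 33.7 × 5.257 / (27.0 + 5.257) = 33.7 × 5.257/32.26 = 5.49 V.

V_out ≈ 5.49 V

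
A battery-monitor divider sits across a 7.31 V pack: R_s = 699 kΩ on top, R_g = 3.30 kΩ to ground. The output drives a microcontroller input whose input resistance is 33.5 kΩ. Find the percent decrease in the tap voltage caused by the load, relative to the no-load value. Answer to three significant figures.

8.93 %

Unloaded V = 7.31 × 3.30/702.3 = 0.034349 V.
Loaded: R_g‖R_L = 3.004 kΩ, giving V = 7.31 × 3.004/702.0 = 0.031282 V.
Drop = (0.034349 − 0.031282) / 0.034349 = 8.93 %.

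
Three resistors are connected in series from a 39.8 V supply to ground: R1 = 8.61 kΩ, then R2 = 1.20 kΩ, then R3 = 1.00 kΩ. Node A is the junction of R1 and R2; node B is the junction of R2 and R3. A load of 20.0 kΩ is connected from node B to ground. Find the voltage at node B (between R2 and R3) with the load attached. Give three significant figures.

At node B, R3 is in parallel with the load: R3‖R_L = 0.9524 kΩ.
Below node A the resistance is R2 + (R3‖R_L) = 2.152 kΩ, so V_A = 39.8 × 2.152/10.76 = 7.960 V.
Then V_B = V_A × (R3‖R_L)/(R2 + R3‖R_L) = 7.960 × 0.9524/2.152 = 3.52 V.

V ≈ 3.52 V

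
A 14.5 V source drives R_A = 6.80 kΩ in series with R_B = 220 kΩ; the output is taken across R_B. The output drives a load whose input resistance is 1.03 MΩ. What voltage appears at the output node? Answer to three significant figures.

V_out ≈ 14.0 V

The load sits in parallel with R_B: R_B‖R_L = (220 × 1030) / (220 + 1030) = 181.3 kΩ.
V_out = 14.5 × 181.3 / (6.80 + 181.3) = 14.5 × 181.3/188.1 = 14.0 V.
(Unloaded it would have been 14.1 V.)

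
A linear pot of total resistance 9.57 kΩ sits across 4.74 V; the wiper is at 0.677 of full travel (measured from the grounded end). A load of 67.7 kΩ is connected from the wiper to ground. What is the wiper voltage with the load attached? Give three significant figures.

The wiper splits the pot into (1−α)R = 3.091 kΩ above and αR = 6.479 kΩ below.
Lower section ‖ load = 5.913 kΩ.
V_wiper = 4.74 × 5.913/(3.091 + 5.913) = 3.11 V.

V ≈ 3.11 V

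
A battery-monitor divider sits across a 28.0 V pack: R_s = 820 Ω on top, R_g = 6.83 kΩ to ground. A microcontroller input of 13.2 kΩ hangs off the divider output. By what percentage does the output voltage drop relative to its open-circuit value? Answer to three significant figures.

5.25 %

The divider's output (Thévenin) resistance is R_s‖R_g = 732.1 Ω.
Fractional drop under load = R_th/(R_th + R_L) = 732.1 / (732.1 + 13200) = 0.05255.
So the output falls by 5.25 %.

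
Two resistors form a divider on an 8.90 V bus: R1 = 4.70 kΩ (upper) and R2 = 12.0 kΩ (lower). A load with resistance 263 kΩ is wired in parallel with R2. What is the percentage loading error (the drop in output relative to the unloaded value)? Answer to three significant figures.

The divider's output (Thévenin) resistance is R1‖R2 = 3.377 kΩ.
Fractional drop under load = R_th/(R_th + R_L) = 3.377 / (3.377 + 263) = 0.01268.
So the output falls by 1.27 %.

1.27 %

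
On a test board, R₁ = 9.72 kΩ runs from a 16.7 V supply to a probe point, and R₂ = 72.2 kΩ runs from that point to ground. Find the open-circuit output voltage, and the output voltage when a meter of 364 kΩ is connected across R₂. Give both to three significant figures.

Unloaded: 14.7 V; loaded: 14.4 V

Open-circuit: V = 16.7 × 72.2/(9.72 + 72.2) = 14.7 V.
With the load, R₂ becomes R₂‖R_L = 60.25 kΩ, so V = 16.7 × 60.25/69.97 = 14.4 V.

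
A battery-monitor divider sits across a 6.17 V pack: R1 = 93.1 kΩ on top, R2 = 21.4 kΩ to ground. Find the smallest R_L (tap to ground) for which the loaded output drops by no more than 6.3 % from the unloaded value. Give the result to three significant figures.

R_L(min) ≈ 259 kΩ

Output resistance R_th = R1‖R2 = (93.1 × 21.4)/114.5 = 17.40 kΩ.
The fractional drop is R_th/(R_th + R_L); requiring this ≤ 0.0630 gives R_L ≥ R_th(1/0.0630 − 1) = 17.40 × 14.87 = 259 kΩ.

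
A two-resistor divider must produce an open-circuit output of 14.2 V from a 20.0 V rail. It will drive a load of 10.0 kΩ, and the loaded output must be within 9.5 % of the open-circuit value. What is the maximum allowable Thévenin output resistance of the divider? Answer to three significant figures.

R_th ≤ 1.05 kΩ

Loading drop = R_th/(R_th + R_L) ≤ 0.0950, so R_th ≤ R_L · ε/(1−ε) = 10.0 kΩ × 0.0950/0.9050 = 1.05 kΩ.
(Any R1, R2 with R2/(R1+R2) = 0.710 and R1‖R2 ≤ 1.05 kΩ will meet the spec.)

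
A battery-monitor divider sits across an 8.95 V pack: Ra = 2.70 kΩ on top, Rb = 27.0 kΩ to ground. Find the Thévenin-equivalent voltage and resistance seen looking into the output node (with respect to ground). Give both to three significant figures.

V_th = 8.14 V, R_th = 2.45 kΩ

V_th is the open-circuit tap voltage: 8.95 × 27.0/(2.70 + 27.0) = 8.14 V.
With the supply zeroed, Ra and Rb appear in parallel from the tap: R_th = Ra‖Rb = (2.70 × 27.0)/29.70 = 2.45 kΩ.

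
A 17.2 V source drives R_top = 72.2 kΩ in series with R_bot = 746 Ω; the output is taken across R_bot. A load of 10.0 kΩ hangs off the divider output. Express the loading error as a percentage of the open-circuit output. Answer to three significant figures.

6.88 %

The divider's output (Thévenin) resistance is R_top‖R_bot = 738.4 Ω.
Fractional drop under load = R_th/(R_th + R_L) = 738.4 / (738.4 + 10000) = 0.06876.
So the output falls by 6.88 %.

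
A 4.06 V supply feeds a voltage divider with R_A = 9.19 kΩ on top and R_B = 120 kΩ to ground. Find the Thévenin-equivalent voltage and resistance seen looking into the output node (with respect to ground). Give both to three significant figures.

V_th = 3.77 V, R_th = 8.54 kΩ

V_th is the open-circuit tap voltage: 4.06 × 120/(9.19 + 120) = 3.77 V.
With the supply zeroed, R_A and R_B appear in parallel from the tap: R_th = R_A‖R_B = (9.19 × 120)/129.2 = 8.54 kΩ.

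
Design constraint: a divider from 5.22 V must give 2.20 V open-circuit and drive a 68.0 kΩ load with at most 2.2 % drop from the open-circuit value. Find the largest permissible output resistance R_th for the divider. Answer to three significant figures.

R_th ≤ 1.53 kΩ

Loading drop = R_th/(R_th + R_L) ≤ 0.0220, so R_th ≤ R_L · ε/(1−ε) = 68.0 kΩ × 0.0220/0.9780 = 1.53 kΩ.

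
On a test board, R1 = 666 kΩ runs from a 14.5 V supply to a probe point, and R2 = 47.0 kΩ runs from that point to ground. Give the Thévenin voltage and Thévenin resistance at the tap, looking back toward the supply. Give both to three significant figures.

V_th = 0.956 V, R_th = 43.9 kΩ

V_th is the open-circuit tap voltage: 14.5 × 47.0/(666 + 47.0) = 0.956 V.
With the supply zeroed, R1 and R2 appear in parallel from the tap: R_th = R1‖R2 = (666 × 47.0)/713.0 = 43.9 kΩ.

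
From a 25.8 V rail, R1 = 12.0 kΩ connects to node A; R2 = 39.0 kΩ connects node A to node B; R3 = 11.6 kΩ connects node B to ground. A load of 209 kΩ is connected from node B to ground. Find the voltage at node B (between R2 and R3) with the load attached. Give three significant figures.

V ≈ 4.57 V

At node B, R3 is in parallel with the load: R3‖R_L = 10.99 kΩ.
Below node A the resistance is R2 + (R3‖R_L) = 49.99 kΩ, so V_A = 25.8 × 49.99/61.99 = 20.81 V.
Then V_B = V_A × (R3‖R_L)/(R2 + R3‖R_L) = 20.81 × 10.99/49.99 = 4.57 V.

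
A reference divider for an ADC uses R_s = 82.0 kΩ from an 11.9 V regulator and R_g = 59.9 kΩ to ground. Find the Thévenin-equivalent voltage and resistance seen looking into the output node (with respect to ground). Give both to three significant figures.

V_th = 5.02 V, R_th = 34.6 kΩ

V_th is the open-circuit tap voltage: 11.9 × 59.9/(82.0 + 59.9) = 5.02 V.
With the supply zeroed, R_s and R_g appear in parallel from the tap: R_th = R_s‖R_g = (82.0 × 59.9)/141.9 = 34.6 kΩ.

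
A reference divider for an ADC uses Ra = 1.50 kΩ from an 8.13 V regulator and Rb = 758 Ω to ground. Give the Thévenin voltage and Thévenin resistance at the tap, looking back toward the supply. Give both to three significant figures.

V_th is the open-circuit tap voltage: 8.13 × 758/(1500 + 758) = 2.73 V.
With the supply zeroed, Ra and Rb appear in parallel from the tap: R_th = Ra‖Rb = (1500 × 758)/2258 = 504 Ω.

V_th = 2.73 V, R_th = 504 Ω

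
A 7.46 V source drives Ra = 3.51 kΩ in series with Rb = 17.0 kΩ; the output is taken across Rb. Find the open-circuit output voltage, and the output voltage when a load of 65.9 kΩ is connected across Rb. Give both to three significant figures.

Open-circuit: V = 7.46 × 17.0/(3.51 + 17.0) = 6.18 V.
With the load, Rb becomes Rb‖R_L = 13.51 kΩ, so V = 7.46 × 13.51/17.02 = 5.92 V.

Unloaded: 6.18 V; loaded: 5.92 V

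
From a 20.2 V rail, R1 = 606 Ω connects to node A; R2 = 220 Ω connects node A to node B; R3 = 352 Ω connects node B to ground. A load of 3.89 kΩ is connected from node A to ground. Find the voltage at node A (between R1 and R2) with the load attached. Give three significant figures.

Below node A the series string R2+R3 = 572.0 Ω sits in parallel with the 3890 Ω load: 498.7 Ω.
V_A = 20.2 × 498.7/(606 + 498.7) = 9.12 V.

V ≈ 9.12 V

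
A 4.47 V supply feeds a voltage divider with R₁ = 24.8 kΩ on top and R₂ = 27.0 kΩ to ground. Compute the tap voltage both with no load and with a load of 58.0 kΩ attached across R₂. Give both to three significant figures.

Unloaded: 2.33 V; loaded: 1.91 V

Open-circuit: V = 4.47 × 27.0/(24.8 + 27.0) = 2.33 V.
With the load, R₂ becomes R₂‖R_L = 18.42 kΩ, so V = 4.47 × 18.42/43.22 = 1.91 V.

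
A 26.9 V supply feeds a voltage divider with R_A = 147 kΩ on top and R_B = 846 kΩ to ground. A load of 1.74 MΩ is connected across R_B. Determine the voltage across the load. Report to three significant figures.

The load sits in parallel with R_B: R_B‖R_L = (846 × 1740) / (846 + 1740) = 569.2 kΩ.
V_out = 26.9 × 569.2 / (147 + 569.2) = 26.9 × 569.2/716.2 = 21.4 V.

V_out ≈ 21.4 V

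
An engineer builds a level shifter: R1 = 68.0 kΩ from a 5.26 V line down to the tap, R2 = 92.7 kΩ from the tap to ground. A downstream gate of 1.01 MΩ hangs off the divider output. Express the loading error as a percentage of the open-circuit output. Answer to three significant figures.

3.74 %

The divider's output (Thévenin) resistance is R1‖R2 = 39.23 kΩ.
Fractional drop under load = R_th/(R_th + R_L) = 39.23 / (39.23 + 1010) = 0.03739.
So the output falls by 3.74 %.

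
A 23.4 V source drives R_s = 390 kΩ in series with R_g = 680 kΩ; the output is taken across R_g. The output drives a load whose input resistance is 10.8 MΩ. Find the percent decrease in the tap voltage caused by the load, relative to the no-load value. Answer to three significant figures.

2.24 %

The divider's output (Thévenin) resistance is R_s‖R_g = 247.9 kΩ.
Fractional drop under load = R_th/(R_th + R_L) = 247.9 / (247.9 + 10800) = 0.02243.
So the output falls by 2.24 %.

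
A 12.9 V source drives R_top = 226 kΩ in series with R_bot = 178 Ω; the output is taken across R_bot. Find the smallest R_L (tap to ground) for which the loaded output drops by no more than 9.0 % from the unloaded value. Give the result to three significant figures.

Output resistance R_th = R_top‖R_bot = (226000 × 178)/226200 = 177.9 Ω.
The fractional drop is R_th/(R_th + R_L); requiring this ≤ 0.0900 gives R_L ≥ R_th(1/0.0900 − 1) = 177.9 × 10.11 = 1.80 kΩ.

R_L(min) ≈ 1.80 kΩ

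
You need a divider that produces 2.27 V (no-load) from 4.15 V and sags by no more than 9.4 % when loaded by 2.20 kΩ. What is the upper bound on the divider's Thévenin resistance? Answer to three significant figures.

R_th ≤ 228 Ω

Loading drop = R_th/(R_th + R_L) ≤ 0.0940, so R_th ≤ R_L · ε/(1−ε) = 2.20 kΩ × 0.0940/0.9060 = 228 Ω.
(Any R1, R2 with R2/(R1+R2) = 0.547 and R1‖R2 ≤ 228 Ω will meet the spec.)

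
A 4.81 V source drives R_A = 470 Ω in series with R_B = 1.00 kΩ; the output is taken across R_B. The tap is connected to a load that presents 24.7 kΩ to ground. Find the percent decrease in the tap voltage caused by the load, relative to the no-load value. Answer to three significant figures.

1.28 %

The divider's output (Thévenin) resistance is R_A‖R_B = 319.7 Ω.
Fractional drop under load = R_th/(R_th + R_L) = 319.7 / (319.7 + 24700) = 0.01278.
So the output falls by 1.28 %.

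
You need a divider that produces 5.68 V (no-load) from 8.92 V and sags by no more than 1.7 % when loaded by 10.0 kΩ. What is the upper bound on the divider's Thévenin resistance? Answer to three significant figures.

R_th ≤ 173 Ω

Loading drop = R_th/(R_th + R_L) ≤ 0.0170, so R_th ≤ R_L · ε/(1−ε) = 10.0 kΩ × 0.0170/0.9830 = 173 Ω.
(Any R1, R2 with R2/(R1+R2) = 0.637 and R1‖R2 ≤ 173 Ω will meet the spec.)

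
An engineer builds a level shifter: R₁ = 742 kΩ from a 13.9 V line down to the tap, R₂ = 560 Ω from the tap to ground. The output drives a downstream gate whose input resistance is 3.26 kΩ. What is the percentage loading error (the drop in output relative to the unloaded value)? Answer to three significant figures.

14.7 %

Unloaded V = 13.9 × 560/742600 = 0.010483 V.
Loaded: R₂‖R_L = 477.9 Ω, giving V = 13.9 × 477.9/742500 = 0.0089469 V.
Drop = (0.010483 − 0.0089469) / 0.010483 = 14.7 %.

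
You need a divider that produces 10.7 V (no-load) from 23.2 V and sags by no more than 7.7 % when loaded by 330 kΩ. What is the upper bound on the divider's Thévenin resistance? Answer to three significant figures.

R_th ≤ 27.5 kΩ

Loading drop = R_th/(R_th + R_L) ≤ 0.0770, so R_th ≤ R_L · ε/(1−ε) = 330 kΩ × 0.0770/0.9230 = 27.5 kΩ.
(Any R1, R2 with R2/(R1+R2) = 0.461 and R1‖R2 ≤ 27.5 kΩ will meet the spec.)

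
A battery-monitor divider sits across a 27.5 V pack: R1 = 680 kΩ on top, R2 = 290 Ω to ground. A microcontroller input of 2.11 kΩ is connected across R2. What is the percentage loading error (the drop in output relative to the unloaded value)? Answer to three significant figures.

12.1 %

Unloaded V = 27.5 × 290/680300 = 0.011723 V.
Loaded: R2‖R_L = 255.0 Ω, giving V = 27.5 × 255.0/680300 = 0.010307 V.
Drop = (0.011723 − 0.010307) / 0.011723 = 12.1 %.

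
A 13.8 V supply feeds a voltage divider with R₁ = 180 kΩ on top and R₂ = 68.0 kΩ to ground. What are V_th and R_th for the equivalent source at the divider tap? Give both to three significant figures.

V_th = 3.78 V, R_th = 49.4 kΩ

V_th is the open-circuit tap voltage: 13.8 × 68.0/(180 + 68.0) = 3.78 V.
With the supply zeroed, R₁ and R₂ appear in parallel from the tap: R_th = R₁‖R₂ = (180 × 68.0)/248.0 = 49.4 kΩ.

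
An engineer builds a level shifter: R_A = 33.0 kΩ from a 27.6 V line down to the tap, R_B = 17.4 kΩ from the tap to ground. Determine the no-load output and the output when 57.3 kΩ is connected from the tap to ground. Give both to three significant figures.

Unloaded: 9.53 V; loaded: 7.95 V

Open-circuit: V = 27.6 × 17.4/(33.0 + 17.4) = 9.53 V.
With the load, R_B becomes R_B‖R_L = 13.35 kΩ, so V = 27.6 × 13.35/46.35 = 7.95 V.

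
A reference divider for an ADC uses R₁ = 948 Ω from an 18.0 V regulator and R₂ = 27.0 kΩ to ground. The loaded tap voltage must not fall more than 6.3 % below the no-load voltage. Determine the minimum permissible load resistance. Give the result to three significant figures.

Output resistance R_th = R₁‖R₂ = (948 × 27000)/27950 = 915.8 Ω.
The fractional drop is R_th/(R_th + R_L); requiring this ≤ 0.0630 gives R_L ≥ R_th(1/0.0630 − 1) = 915.8 × 14.87 = 13.6 kΩ.

R_L(min) ≈ 13.6 kΩ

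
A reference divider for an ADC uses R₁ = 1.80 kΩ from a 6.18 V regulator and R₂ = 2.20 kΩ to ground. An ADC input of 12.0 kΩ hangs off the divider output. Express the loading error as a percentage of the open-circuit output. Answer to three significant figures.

7.62 %

The divider's output (Thévenin) resistance is R₁‖R₂ = 0.9900 kΩ.
Fractional drop under load = R_th/(R_th + R_L) = 0.9900 / (0.9900 + 12.0) = 0.07621.
So the output falls by 7.62 %.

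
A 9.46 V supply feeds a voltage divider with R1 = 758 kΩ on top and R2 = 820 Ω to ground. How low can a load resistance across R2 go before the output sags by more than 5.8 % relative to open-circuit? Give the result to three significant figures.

Output resistance R_th = R1‖R2 = (758000 × 820)/758800 = 819.1 Ω.
The fractional drop is R_th/(R_th + R_L); requiring this ≤ 0.0580 gives R_L ≥ R_th(1/0.0580 − 1) = 819.1 × 16.24 = 13.3 kΩ.

R_L(min) ≈ 13.3 kΩ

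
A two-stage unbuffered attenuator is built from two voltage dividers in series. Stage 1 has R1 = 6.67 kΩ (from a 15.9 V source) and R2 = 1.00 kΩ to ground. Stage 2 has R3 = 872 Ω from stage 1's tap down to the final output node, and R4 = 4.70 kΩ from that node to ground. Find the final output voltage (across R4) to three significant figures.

Stage 2 presents R3+R4 = 5572 Ω as a load on stage 1's tap.
Stage 1's lower leg becomes R2‖(R3+R4) = 847.8 Ω, so V_mid = 15.9 × 847.8/7518 = 1.793 V.
Stage 2 is itself unloaded: V_out = V_mid × R4/(R3+R4) = 1.793 × 4700/5572 = 1.51 V.

V_out ≈ 1.51 V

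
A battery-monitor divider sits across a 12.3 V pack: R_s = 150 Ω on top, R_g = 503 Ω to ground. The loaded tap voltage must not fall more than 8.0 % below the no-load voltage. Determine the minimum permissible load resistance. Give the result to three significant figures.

R_L(min) ≈ 1.33 kΩ

Output resistance R_th = R_s‖R_g = (150 × 503)/653.0 = 115.5 Ω.
The fractional drop is R_th/(R_th + R_L); requiring this ≤ 0.0800 gives R_L ≥ R_th(1/0.0800 − 1) = 115.5 × 11.50 = 1.33 kΩ.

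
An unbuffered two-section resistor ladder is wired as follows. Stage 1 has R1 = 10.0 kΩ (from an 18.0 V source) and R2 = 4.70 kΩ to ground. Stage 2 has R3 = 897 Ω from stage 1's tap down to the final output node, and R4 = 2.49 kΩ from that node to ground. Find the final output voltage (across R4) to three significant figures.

Stage 2 presents R3+R4 = 3387 Ω as a load on stage 1's tap.
Stage 1's lower leg becomes R2‖(R3+R4) = 1968 Ω, so V_mid = 18.0 × 1968/11970 = 2.960 V.
Stage 2 is itself unloaded: V_out = V_mid × R4/(R3+R4) = 2.960 × 2490/3387 = 2.18 V.

V_out ≈ 2.18 V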